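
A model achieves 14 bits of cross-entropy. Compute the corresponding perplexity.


Perplexity formula: PP = 2^H
H = 14
PP = 2^14
PP = 2^14 = 16384

16384


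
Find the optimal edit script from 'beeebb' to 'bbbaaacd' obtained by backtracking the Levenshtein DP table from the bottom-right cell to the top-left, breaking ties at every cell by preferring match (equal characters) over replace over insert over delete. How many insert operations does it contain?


Edit distance = 7. Backtracking from cell (6, 8) with preference match > replace > insert > delete,
then listing the resulting alignment 'beeebb' -> 'bbbaaacd' left to right:
  Step 1: insert 'b' [insertion #1]
  Step 2: insert 'b' [insertion #2]
  Step 3: keep 'b'
  Step 4: replace e->a
  Step 5: replace e->a
  Step 6: replace e->a
  Step 7: replace b->c
  Step 8: replace b->d
Total insertions: 2

2


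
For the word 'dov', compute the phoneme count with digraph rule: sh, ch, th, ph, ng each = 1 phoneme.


Parsing 'dov' greedily, digraphs first:
  'd' -> consonant phoneme (phonemes so far: 1)
  'o' -> vowel phoneme (phonemes so far: 2)
  'v' -> consonant phoneme (phonemes so far: 3)
Total phonemes: 3

3


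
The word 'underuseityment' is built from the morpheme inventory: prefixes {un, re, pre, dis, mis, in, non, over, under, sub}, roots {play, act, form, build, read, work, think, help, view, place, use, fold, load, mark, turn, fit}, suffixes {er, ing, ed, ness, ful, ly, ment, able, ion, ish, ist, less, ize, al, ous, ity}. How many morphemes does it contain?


Segmenting 'underuseityment' against the inventory:
  'under' -> prefix (morpheme 1)
  'use' -> root (morpheme 2)
  'ity' -> suffix (morpheme 3)
  'ment' -> suffix (morpheme 4)
Total morphemes: 4

4


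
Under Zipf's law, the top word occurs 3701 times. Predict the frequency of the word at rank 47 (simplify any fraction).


Zipf's law: freq(rank) = f1 / rank
f1 = 3701, rank = 47
freq = 3701 / 47
GCD(3701, 47) = 1
Simplified: 3701/47

3701/47


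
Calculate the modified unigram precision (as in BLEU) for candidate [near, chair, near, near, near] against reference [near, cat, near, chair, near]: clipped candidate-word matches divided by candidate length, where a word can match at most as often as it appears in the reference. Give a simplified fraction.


Reference word counts: {'cat': 1, 'chair': 1, 'near': 3}
Checking each candidate word (with clipping):
  'near' -> in reference (ref count 3, used 1/3) -> match (matches: 1)
  'chair' -> in reference (ref count 1, used 1/1) -> match (matches: 2)
  'near' -> in reference (ref count 3, used 2/3) -> match (matches: 3)
  'near' -> in reference (ref count 3, used 3/3) -> match (matches: 4)
  'near' -> ref count 3 already used up (3/3) -> clipped, no match (matches: 4)
Clipped matches: 4, Candidate length: 5
Precision = 4/5

4/5


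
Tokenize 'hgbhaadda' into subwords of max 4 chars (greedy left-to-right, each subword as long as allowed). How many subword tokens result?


'hgbhaadda' has 9 characters.
Chunking with max size 4:
  Chunk 1: 'hgbh' (positions 0-3)
  Chunk 2: 'aadd' (positions 4-7)
  Chunk 3: 'a' (positions 8-8)
Total chunks: ceil(9 / 4) = 3

3


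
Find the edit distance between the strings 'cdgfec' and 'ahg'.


Building DP table for s1='cdgfec' (len 6) and s2='ahg' (len 3):
       a  h  g
    0  1  2  3
  c 1  1  2  3
  d 2  2  2  3
  g 3  3  3  2
  f 4  4  4  3
  e 5  5  5  4
  c 6  6  6  5
Edit distance = dp[6][3] = 5

5


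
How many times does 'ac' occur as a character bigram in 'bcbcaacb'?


Scanning 'bcbcaacb' for bigram 'ac':
  Position 0: 'bc' -> no
  Position 1: 'cb' -> no
  Position 2: 'bc' -> no
  Position 3: 'ca' -> no
  Position 4: 'aa' -> no
  Position 5: 'ac' -> MATCH
  Position 6: 'cb' -> no
Total matches: 1

1


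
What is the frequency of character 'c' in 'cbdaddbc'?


Scanning 'cbdaddbc' for 'c':
  Position 0: 'c' -> MATCH (count: 1)
  Position 7: 'c' -> MATCH (count: 2)
Total occurrences of 'c': 2

2


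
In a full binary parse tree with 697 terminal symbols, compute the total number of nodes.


Leaf nodes (terminals): 697
Internal nodes = n - 1 = 697 - 1 = 696
Total = leaves + internal = 697 + 696 = 1393

1393


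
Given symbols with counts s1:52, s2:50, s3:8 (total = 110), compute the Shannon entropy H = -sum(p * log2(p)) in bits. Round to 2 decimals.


Computing entropy H = -sum(p_i * log2(p_i)):
  s1: p = 52/110 = 0.4727, -p*log2(p) = 0.5110
  s2: p = 50/110 = 0.4545, -p*log2(p) = 0.5170
  s3: p = 8/110 = 0.0727, -p*log2(p) = 0.2750
H = sum of terms = 1.3030
Rounded to 2 decimals: 1.30

1.30


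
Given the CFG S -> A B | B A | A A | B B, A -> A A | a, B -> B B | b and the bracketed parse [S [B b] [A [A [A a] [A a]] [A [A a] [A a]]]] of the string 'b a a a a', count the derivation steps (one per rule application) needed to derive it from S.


Every bracketed nonterminal node [X ...] in the tree is produced by exactly one rule application.
Reading the tree off as a leftmost derivation:
  Step 1: S  =>  B A   (applied S -> B A)
  Step 2: B A  =>  b A   (applied B -> b)
  Step 3: b A  =>  b A A   (applied A -> A A)
  Step 4: b A A  =>  b A A A   (applied A -> A A)
  Step 5: b A A A  =>  b a A A   (applied A -> a)
  Step 6: b a A A  =>  b a a A   (applied A -> a)
  Step 7: b a a A  =>  b a a A A   (applied A -> A A)
  Step 8: b a a A A  =>  b a a a A   (applied A -> a)
  Step 9: b a a a A  =>  b a a a a   (applied A -> a)
Final yield: b a a a a
Total rewrite steps: 9

9


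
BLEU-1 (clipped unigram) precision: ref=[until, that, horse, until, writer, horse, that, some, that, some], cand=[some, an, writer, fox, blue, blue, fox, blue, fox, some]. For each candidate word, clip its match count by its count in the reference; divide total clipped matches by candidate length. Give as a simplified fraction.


Reference word counts: {'horse': 2, 'some': 2, 'that': 3, 'until': 2, 'writer': 1}
Checking each candidate word (with clipping):
  'some' -> in reference (ref count 2, used 1/2) -> match (matches: 1)
  'an' -> not in reference -> no match (matches: 1)
  'writer' -> in reference (ref count 1, used 1/1) -> match (matches: 2)
  'fox' -> not in reference -> no match (matches: 2)
  'blue' -> not in reference -> no match (matches: 2)
  'blue' -> not in reference -> no match (matches: 2)
  'fox' -> not in reference -> no match (matches: 2)
  'blue' -> not in reference -> no match (matches: 2)
  'fox' -> not in reference -> no match (matches: 2)
  'some' -> in reference (ref count 2, used 2/2) -> match (matches: 3)
Clipped matches: 3, Candidate length: 10
Precision = 3/10

3/10


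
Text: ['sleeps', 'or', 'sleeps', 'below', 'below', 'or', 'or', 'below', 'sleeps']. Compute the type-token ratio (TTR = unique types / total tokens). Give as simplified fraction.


Tokens: 9
Unique types: ('below', 'or', 'sleeps') = 3
TTR = 3/9
Simplify: divide both by 3 -> 1/3
TTR = 1/3

1/3


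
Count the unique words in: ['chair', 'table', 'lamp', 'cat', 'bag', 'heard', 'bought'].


Listing all tokens and tracking unique types:
  Token 1: 'chair' -> NEW (unique so far: 1)
  Token 2: 'table' -> NEW (unique so far: 2)
  Token 3: 'lamp' -> NEW (unique so far: 3)
  Token 4: 'cat' -> NEW (unique so far: 4)
  Token 5: 'bag' -> NEW (unique so far: 5)
  Token 6: 'heard' -> NEW (unique so far: 6)
  Token 7: 'bought' -> NEW (unique so far: 7)
Unique types: ('bag', 'bought', 'cat', 'chair', 'heard', 'lamp', 'table')
Vocabulary size: 7

7


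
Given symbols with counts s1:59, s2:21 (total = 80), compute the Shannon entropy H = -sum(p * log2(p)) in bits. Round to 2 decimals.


Computing entropy H = -sum(p_i * log2(p_i)):
  s1: p = 59/80 = 0.7375, -p*log2(p) = 0.3240
  s2: p = 21/80 = 0.2625, -p*log2(p) = 0.5065
H = sum of terms = 0.8305
Rounded to 2 decimals: 0.83

0.83


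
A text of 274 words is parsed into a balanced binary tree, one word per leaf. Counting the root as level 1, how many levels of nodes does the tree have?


In a balanced binary tree with n leaves the deepest leaf is ceil(log2(n)) edges below the root,
so counting node levels inclusive of root and leaves gives ceil(log2(n)) + 1 levels.
log2(274) = 8.0980
ceil(8.0980) = 9
levels = 9 + 1 = 10

10


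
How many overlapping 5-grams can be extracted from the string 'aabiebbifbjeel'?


String 'aabiebbifbjeel' has length L = 14.
Number of overlapping n-grams = L - n + 1
Substituting: 14 - 5 + 1 = 10

10


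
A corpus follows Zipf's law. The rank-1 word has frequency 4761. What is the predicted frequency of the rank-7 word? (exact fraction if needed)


Zipf's law: freq(rank) = f1 / rank
f1 = 4761, rank = 7
freq = 4761 / 7
GCD(4761, 7) = 1
Simplified: 4761/7

4761/7


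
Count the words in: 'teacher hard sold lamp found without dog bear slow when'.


Counting words by splitting on spaces:
  Word 1: 'teacher'
  Word 2: 'hard'
  Word 3: 'sold'
  Word 4: 'lamp'
  Word 5: 'found'
  Word 6: 'without'
  Word 7: 'dog'
  Word 8: 'bear'
  Word 9: 'slow'
  Word 10: 'when'
Total words: 10

10


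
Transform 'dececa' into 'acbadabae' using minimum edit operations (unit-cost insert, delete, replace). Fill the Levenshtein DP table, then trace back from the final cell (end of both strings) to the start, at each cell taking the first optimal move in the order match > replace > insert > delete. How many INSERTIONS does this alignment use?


Edit distance = 8. Backtracking from cell (6, 9) with preference match > replace > insert > delete,
then listing the resulting alignment 'dececa' -> 'acbadabae' left to right:
  Step 1: insert 'a' [insertion #1]
  Step 2: insert 'c' [insertion #2]
  Step 3: replace d->b
  Step 4: replace e->a
  Step 5: replace c->d
  Step 6: replace e->a
  Step 7: replace c->b
  Step 8: keep 'a'
  Step 9: insert 'e' [insertion #3]
Total insertions: 3

3


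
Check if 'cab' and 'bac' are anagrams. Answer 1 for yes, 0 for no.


Sort characters of 'cab': 'abc'
Sort characters of 'bac': 'abc'
Sorted forms match -> they ARE anagrams
Result: 1

1


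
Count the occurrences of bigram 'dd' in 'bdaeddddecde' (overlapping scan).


Scanning 'bdaeddddecde' for bigram 'dd':
  Position 0: 'bd' -> no
  Position 1: 'da' -> no
  Position 2: 'ae' -> no
  Position 3: 'ed' -> no
  Position 4: 'dd' -> MATCH
  Position 5: 'dd' -> MATCH
  Position 6: 'dd' -> MATCH
  Position 7: 'de' -> no
  Position 8: 'ec' -> no
  Position 9: 'cd' -> no
  Position 10: 'de' -> no
Total matches: 3

3


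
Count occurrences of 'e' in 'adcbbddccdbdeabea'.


Scanning 'adcbbddccdbdeabea' for 'e':
  Position 12: 'e' -> MATCH (count: 1)
  Position 15: 'e' -> MATCH (count: 2)
Total occurrences of 'e': 2

2


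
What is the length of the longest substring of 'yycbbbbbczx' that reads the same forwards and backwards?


Scanning 'yycbbbbbczx' for palindromic substrings.
Substring at positions 2-8: 'cbbbbbc'.
Check: reverse('cbbbbbc') = 'cbbbbbc' -> palindrome confirmed.
Neighbouring characters ('y' / 'z') break symmetry, so it cannot extend further.
No longer palindromic substring exists; longest length = 7

7


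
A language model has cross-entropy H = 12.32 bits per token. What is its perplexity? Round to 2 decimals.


Perplexity formula: PP = 2^H
H = 12.32
PP = 2^12.32
Decompose: 2^12.32 = 2^12 * 2^0.32
2^12 = 4096, 2^0.32 ~ 1.2483305
PP ~ 4096 * 1.2483305 = 5113.1617280
Rounded to 2 decimals: 5113.16

5113.16


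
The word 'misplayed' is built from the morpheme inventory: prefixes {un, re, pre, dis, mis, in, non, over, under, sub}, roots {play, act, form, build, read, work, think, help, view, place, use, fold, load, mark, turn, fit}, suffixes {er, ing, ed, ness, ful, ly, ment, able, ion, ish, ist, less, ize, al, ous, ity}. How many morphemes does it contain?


Segmenting 'misplayed' against the inventory:
  'mis' -> prefix (morpheme 1)
  'play' -> root (morpheme 2)
  'ed' -> suffix (morpheme 3)
Total morphemes: 3

3


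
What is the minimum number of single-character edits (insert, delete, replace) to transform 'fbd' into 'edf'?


Building DP table for s1='fbd' (len 3) and s2='edf' (len 3):
       e  d  f
    0  1  2  3
  f 1  1  2  2
  b 2  2  2  3
  d 3  3  2  3
Edit distance = dp[3][3] = 3

3


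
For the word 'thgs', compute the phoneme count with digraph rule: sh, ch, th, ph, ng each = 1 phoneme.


Parsing 'thgs' greedily, digraphs first:
  'th' -> digraph (1 consonant phoneme) (phonemes so far: 1)
  'g' -> consonant phoneme (phonemes so far: 2)
  's' -> consonant phoneme (phonemes so far: 3)
Total phonemes: 3

3


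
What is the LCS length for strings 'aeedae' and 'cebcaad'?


DP table for LCS of 'aeedae' and 'cebcaad':
       c  e  b  c  a  a  d
    0  0  0  0  0  0  0  0
  a 0  0  0  0  0  1  1  1
  e 0  0  1  1  1  1  1  1
  e 0  0  1  1  1  1  1  1
  d 0  0  1  1  1  1  1  2
  a 0  0  1  1  1  2  2  2
  e 0  0  1  1  1  2  2  2
LCS: 'ad'
LCS length = 2

2


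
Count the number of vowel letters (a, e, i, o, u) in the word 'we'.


Scanning each character of 'we':
  Position 1: 'w' -> consonant (running count: 0)
  Position 2: 'e' -> vowel (running count: 1)
Total vowels: 1

1


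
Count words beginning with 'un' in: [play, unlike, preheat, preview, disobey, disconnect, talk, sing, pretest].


Checking each word for prefix 'un':
  'play' -> no (count: 0)
  'unlike' -> YES, starts with 'un' (count: 1)
  'preheat' -> no (count: 1)
  'preview' -> no (count: 1)
  'disobey' -> no (count: 1)
  'disconnect' -> no (count: 1)
  'talk' -> no (count: 1)
  'sing' -> no (count: 1)
  'pretest' -> no (count: 1)
Total with prefix 'un': 1

1


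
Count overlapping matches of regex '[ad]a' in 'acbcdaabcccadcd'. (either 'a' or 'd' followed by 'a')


Pattern: [ad]a means either 'a' or 'd' followed by 'a'.
Scanning 'acbcdaabcccadcd' position-by-position:
  Pos 0: window 'ac' -> no
  Pos 1: window 'cb' -> no
  Pos 2: window 'bc' -> no
  Pos 3: window 'cd' -> no
  Pos 4: window 'da' -> MATCH
  Pos 5: window 'aa' -> MATCH
  Pos 6: window 'ab' -> no
  Pos 7: window 'bc' -> no
  Pos 8: window 'cc' -> no
  Pos 9: window 'cc' -> no
  Pos 10: window 'ca' -> no
  Pos 11: window 'ad' -> no
  Pos 12: window 'dc' -> no
  Pos 13: window 'cd' -> no
  Pos 14: window 'd' -> no
Total matches: 2

2


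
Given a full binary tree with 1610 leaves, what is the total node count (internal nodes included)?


Leaf nodes (terminals): 1610
Internal nodes = n - 1 = 1610 - 1 = 1609
Total = leaves + internal = 1610 + 1609 = 3219

3219


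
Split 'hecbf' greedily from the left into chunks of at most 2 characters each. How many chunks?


'hecbf' has 5 characters.
Chunking with max size 2:
  Chunk 1: 'he' (positions 0-1)
  Chunk 2: 'cb' (positions 2-3)
  Chunk 3: 'f' (positions 4-4)
Total chunks: ceil(5 / 2) = 3

3


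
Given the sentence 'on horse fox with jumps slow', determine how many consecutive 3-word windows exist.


Word trigrams from [6] words:
  Trigram 1: (on horse fox)
  Trigram 2: (horse fox with)
  Trigram 3: (fox with jumps)
  Trigram 4: (with jumps slow)
Total word trigrams: 6 - 2 = 4

4


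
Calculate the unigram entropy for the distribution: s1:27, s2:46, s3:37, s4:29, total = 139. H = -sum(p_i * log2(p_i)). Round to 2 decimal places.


Computing entropy H = -sum(p_i * log2(p_i)):
  s1: p = 27/139 = 0.1942, -p*log2(p) = 0.4592
  s2: p = 46/139 = 0.3309, -p*log2(p) = 0.5280
  s3: p = 37/139 = 0.2662, -p*log2(p) = 0.5083
  s4: p = 29/139 = 0.2086, -p*log2(p) = 0.4717
H = sum of terms = 1.9672
Rounded to 2 decimals: 1.97

1.97


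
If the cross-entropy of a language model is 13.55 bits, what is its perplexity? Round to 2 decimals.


Perplexity formula: PP = 2^H
H = 13.55
PP = 2^13.55
Decompose: 2^13.55 = 2^13 * 2^0.55
2^13 = 8192, 2^0.55 ~ 1.4640857
PP ~ 8192 * 1.4640857 = 11993.7900544
Rounded to 2 decimals: 11993.79

11993.79


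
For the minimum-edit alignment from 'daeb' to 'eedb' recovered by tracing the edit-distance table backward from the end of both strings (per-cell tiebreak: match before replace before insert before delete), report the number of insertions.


Edit distance = 3. Backtracking from cell (4, 4) with preference match > replace > insert > delete,
then listing the resulting alignment 'daeb' -> 'eedb' left to right:
  Step 1: replace d->e
  Step 2: replace a->e
  Step 3: replace e->d
  Step 4: keep 'b'
Total insertions: 0

0


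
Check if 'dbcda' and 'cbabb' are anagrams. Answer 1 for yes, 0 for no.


Sort characters of 'dbcda': 'abcdd'
Sort characters of 'cbabb': 'abbbc'
Sorted forms differ -> they are NOT anagrams
Result: 0

0


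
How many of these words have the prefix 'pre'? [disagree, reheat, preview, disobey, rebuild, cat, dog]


Checking each word for prefix 'pre':
  'disagree' -> no (count: 0)
  'reheat' -> no (count: 0)
  'preview' -> YES, starts with 'pre' (count: 1)
  'disobey' -> no (count: 1)
  'rebuild' -> no (count: 1)
  'cat' -> no (count: 1)
  'dog' -> no (count: 1)
Total with prefix 'pre': 1

1


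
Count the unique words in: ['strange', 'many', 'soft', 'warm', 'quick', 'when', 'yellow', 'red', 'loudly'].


Listing all tokens and tracking unique types:
  Token 1: 'strange' -> NEW (unique so far: 1)
  Token 2: 'many' -> NEW (unique so far: 2)
  Token 3: 'soft' -> NEW (unique so far: 3)
  Token 4: 'warm' -> NEW (unique so far: 4)
  Token 5: 'quick' -> NEW (unique so far: 5)
  Token 6: 'when' -> NEW (unique so far: 6)
  Token 7: 'yellow' -> NEW (unique so far: 7)
  Token 8: 'red' -> NEW (unique so far: 8)
  Token 9: 'loudly' -> NEW (unique so far: 9)
Unique types: ('loudly', 'many', 'quick', 'red', 'soft', 'strange', 'warm', 'when', 'yellow')
Vocabulary size: 9

9


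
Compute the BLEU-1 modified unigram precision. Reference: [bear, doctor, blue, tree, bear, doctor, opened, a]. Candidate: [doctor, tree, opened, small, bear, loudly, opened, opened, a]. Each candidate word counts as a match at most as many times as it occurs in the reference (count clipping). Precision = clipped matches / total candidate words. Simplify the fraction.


Reference word counts: {'a': 1, 'bear': 2, 'blue': 1, 'doctor': 2, 'opened': 1, 'tree': 1}
Checking each candidate word (with clipping):
  'doctor' -> in reference (ref count 2, used 1/2) -> match (matches: 1)
  'tree' -> in reference (ref count 1, used 1/1) -> match (matches: 2)
  'opened' -> in reference (ref count 1, used 1/1) -> match (matches: 3)
  'small' -> not in reference -> no match (matches: 3)
  'bear' -> in reference (ref count 2, used 1/2) -> match (matches: 4)
  'loudly' -> not in reference -> no match (matches: 4)
  'opened' -> ref count 1 already used up (1/1) -> clipped, no match (matches: 4)
  'opened' -> ref count 1 already used up (1/1) -> clipped, no match (matches: 4)
  'a' -> in reference (ref count 1, used 1/1) -> match (matches: 5)
Clipped matches: 5, Candidate length: 9
Precision = 5/9

5/9


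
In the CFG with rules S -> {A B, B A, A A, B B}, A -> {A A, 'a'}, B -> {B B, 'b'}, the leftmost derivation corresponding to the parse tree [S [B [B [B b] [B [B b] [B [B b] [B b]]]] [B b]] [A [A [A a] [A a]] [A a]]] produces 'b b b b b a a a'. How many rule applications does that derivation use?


Every bracketed nonterminal node [X ...] in the tree is produced by exactly one rule application.
Reading the tree off as a leftmost derivation:
  Step 1: S  =>  B A   (applied S -> B A)
  Step 2: B A  =>  B B A   (applied B -> B B)
  Step 3: B B A  =>  B B B A   (applied B -> B B)
  Step 4: B B B A  =>  b B B A   (applied B -> b)
  Step 5: b B B A  =>  b B B B A   (applied B -> B B)
  Step 6: b B B B A  =>  b b B B A   (applied B -> b)
  Step 7: b b B B A  =>  b b B B B A   (applied B -> B B)
  Step 8: b b B B B A  =>  b b b B B A   (applied B -> b)
  Step 9: b b b B B A  =>  b b b b B A   (applied B -> b)
  Step 10: b b b b B A  =>  b b b b b A   (applied B -> b)
  Step 11: b b b b b A  =>  b b b b b A A   (applied A -> A A)
  Step 12: b b b b b A A  =>  b b b b b A A A   (applied A -> A A)
  Step 13: b b b b b A A A  =>  b b b b b a A A   (applied A -> a)
  Step 14: b b b b b a A A  =>  b b b b b a a A   (applied A -> a)
  Step 15: b b b b b a a A  =>  b b b b b a a a   (applied A -> a)
Final yield: b b b b b a a a
Total rewrite steps: 15

15


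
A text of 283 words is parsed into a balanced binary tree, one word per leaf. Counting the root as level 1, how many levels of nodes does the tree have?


In a balanced binary tree with n leaves the deepest leaf is ceil(log2(n)) edges below the root,
so counting node levels inclusive of root and leaves gives ceil(log2(n)) + 1 levels.
log2(283) = 8.1447
ceil(8.1447) = 9
levels = 9 + 1 = 10

10


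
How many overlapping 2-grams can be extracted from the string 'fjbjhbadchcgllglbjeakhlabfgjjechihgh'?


String 'fjbjhbadchcgllglbjeakhlabfgjjechihgh' has length L = 36.
Number of overlapping n-grams = L - n + 1
Substituting: 36 - 2 + 1 = 35

35


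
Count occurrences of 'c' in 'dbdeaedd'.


Scanning 'dbdeaedd' for 'c':
  No matches found.
Total occurrences of 'c': 0

0


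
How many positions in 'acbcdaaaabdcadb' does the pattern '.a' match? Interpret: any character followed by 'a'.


Pattern: .a means any character followed by 'a'.
Scanning 'acbcdaaaabdcadb' position-by-position:
  Pos 0: window 'ac' -> no
  Pos 1: window 'cb' -> no
  Pos 2: window 'bc' -> no
  Pos 3: window 'cd' -> no
  Pos 4: window 'da' -> MATCH
  Pos 5: window 'aa' -> MATCH
  Pos 6: window 'aa' -> MATCH
  Pos 7: window 'aa' -> MATCH
  Pos 8: window 'ab' -> no
  Pos 9: window 'bd' -> no
  Pos 10: window 'dc' -> no
  Pos 11: window 'ca' -> MATCH
  Pos 12: window 'ad' -> no
  Pos 13: window 'db' -> no
  Pos 14: window 'b' -> no
Total matches: 5

5


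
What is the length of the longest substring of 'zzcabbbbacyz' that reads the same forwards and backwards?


Scanning 'zzcabbbbacyz' for palindromic substrings.
Substring at positions 2-9: 'cabbbbac'.
Check: reverse('cabbbbac') = 'cabbbbac' -> palindrome confirmed.
Neighbouring characters ('z' / 'y') break symmetry, so it cannot extend further.
No longer palindromic substring exists; longest length = 8

8


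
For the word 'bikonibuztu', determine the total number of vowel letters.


Scanning each character of 'bikonibuztu':
  Position 1: 'b' -> consonant (running count: 0)
  Position 2: 'i' -> vowel (running count: 1)
  Position 3: 'k' -> consonant (running count: 1)
  Position 4: 'o' -> vowel (running count: 2)
  Position 5: 'n' -> consonant (running count: 2)
  Position 6: 'i' -> vowel (running count: 3)
  Position 7: 'b' -> consonant (running count: 3)
  Position 8: 'u' -> vowel (running count: 4)
  Position 9: 'z' -> consonant (running count: 4)
  Position 10: 't' -> consonant (running count: 4)
  Position 11: 'u' -> vowel (running count: 5)
Total vowels: 5

5


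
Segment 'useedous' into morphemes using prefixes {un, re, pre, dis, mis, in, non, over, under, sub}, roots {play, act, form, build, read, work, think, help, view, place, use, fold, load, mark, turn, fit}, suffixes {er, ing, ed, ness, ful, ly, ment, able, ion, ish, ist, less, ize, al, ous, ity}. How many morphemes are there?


Segmenting 'useedous' against the inventory:
  'use' -> root (morpheme 1)
  'ed' -> suffix (morpheme 2)
  'ous' -> suffix (morpheme 3)
Total morphemes: 3

3


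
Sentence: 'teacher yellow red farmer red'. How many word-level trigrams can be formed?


Word trigrams from [5] words:
  Trigram 1: (teacher yellow red)
  Trigram 2: (yellow red farmer)
  Trigram 3: (red farmer red)
Total word trigrams: 5 - 2 = 3

3


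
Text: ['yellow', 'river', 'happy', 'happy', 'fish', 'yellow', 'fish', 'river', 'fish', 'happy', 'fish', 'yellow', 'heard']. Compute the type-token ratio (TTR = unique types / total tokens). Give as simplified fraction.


Tokens: 13
Unique types: ('fish', 'happy', 'heard', 'river', 'yellow') = 5
TTR = 5/13
Already in lowest terms.

5/13


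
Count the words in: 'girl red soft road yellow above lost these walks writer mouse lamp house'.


Counting words by splitting on spaces:
  Word 1: 'girl'
  Word 2: 'red'
  Word 3: 'soft'
  Word 4: 'road'
  Word 5: 'yellow'
  Word 6: 'above'
  Word 7: 'lost'
  Word 8: 'these'
  Word 9: 'walks'
  Word 10: 'writer'
  Word 11: 'mouse'
  Word 12: 'lamp'
  Word 13: 'house'
Total words: 13

13


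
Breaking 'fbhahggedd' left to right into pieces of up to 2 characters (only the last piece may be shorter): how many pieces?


'fbhahggedd' has 10 characters.
Chunking with max size 2:
  Chunk 1: 'fb' (positions 0-1)
  Chunk 2: 'ha' (positions 2-3)
  Chunk 3: 'hg' (positions 4-5)
  Chunk 4: 'ge' (positions 6-7)
  Chunk 5: 'dd' (positions 8-9)
Total chunks: ceil(10 / 2) = 5

5


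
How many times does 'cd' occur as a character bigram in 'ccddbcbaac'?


Scanning 'ccddbcbaac' for bigram 'cd':
  Position 0: 'cc' -> no
  Position 1: 'cd' -> MATCH
  Position 2: 'dd' -> no
  Position 3: 'db' -> no
  Position 4: 'bc' -> no
  Position 5: 'cb' -> no
  Position 6: 'ba' -> no
  Position 7: 'aa' -> no
  Position 8: 'ac' -> no
Total matches: 1

1


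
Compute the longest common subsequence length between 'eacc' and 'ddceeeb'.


DP table for LCS of 'eacc' and 'ddceeeb':
       d  d  c  e  e  e  b
    0  0  0  0  0  0  0  0
  e 0  0  0  0  1  1  1  1
  a 0  0  0  0  1  1  1  1
  c 0  0  0  1  1  1  1  1
  c 0  0  0  1  1  1  1  1
LCS: 'e'
LCS length = 1

1


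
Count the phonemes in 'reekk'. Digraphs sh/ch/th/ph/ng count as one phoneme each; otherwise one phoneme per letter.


Parsing 'reekk' greedily, digraphs first:
  'r' -> consonant phoneme (phonemes so far: 1)
  'e' -> vowel phoneme (phonemes so far: 2)
  'e' -> vowel phoneme (phonemes so far: 3)
  'k' -> consonant phoneme (phonemes so far: 4)
  'k' -> consonant phoneme (phonemes so far: 5)
Total phonemes: 5

5


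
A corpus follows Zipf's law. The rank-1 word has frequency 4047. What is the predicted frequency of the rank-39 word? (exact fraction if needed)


Zipf's law: freq(rank) = f1 / rank
f1 = 4047, rank = 39
freq = 4047 / 39
GCD(4047, 39) = 3
Simplified: 1349/13

1349/13


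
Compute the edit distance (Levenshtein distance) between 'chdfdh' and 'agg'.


Building DP table for s1='chdfdh' (len 6) and s2='agg' (len 3):
       a  g  g
    0  1  2  3
  c 1  1  2  3
  h 2  2  2  3
  d 3  3  3  3
  f 4  4  4  4
  d 5  5  5  5
  h 6  6  6  6
Edit distance = dp[6][3] = 6

6


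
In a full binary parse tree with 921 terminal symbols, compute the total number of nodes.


Leaf nodes (terminals): 921
Internal nodes = n - 1 = 921 - 1 = 920
Total = leaves + internal = 921 + 920 = 1841

1841


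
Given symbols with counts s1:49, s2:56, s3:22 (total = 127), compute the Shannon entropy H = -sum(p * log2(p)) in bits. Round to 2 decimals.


Computing entropy H = -sum(p_i * log2(p_i)):
  s1: p = 49/127 = 0.3858, -p*log2(p) = 0.5301
  s2: p = 56/127 = 0.4409, -p*log2(p) = 0.5209
  s3: p = 22/127 = 0.1732, -p*log2(p) = 0.4381
H = sum of terms = 1.4891
Rounded to 2 decimals: 1.49

1.49


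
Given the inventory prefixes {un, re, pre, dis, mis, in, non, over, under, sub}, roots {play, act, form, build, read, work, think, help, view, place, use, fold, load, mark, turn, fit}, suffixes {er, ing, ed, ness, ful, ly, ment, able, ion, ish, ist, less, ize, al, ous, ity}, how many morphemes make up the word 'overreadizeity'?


Segmenting 'overreadizeity' against the inventory:
  'over' -> prefix (morpheme 1)
  'read' -> root (morpheme 2)
  'ize' -> suffix (morpheme 3)
  'ity' -> suffix (morpheme 4)
Total morphemes: 4

4


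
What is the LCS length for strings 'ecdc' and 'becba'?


DP table for LCS of 'ecdc' and 'becba':
       b  e  c  b  a
    0  0  0  0  0  0
  e 0  0  1  1  1  1
  c 0  0  1  2  2  2
  d 0  0  1  2  2  2
  c 0  0  1  2  2  2
LCS: 'ec'
LCS length = 2

2


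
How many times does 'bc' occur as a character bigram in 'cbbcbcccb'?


Scanning 'cbbcbcccb' for bigram 'bc':
  Position 0: 'cb' -> no
  Position 1: 'bb' -> no
  Position 2: 'bc' -> MATCH
  Position 3: 'cb' -> no
  Position 4: 'bc' -> MATCH
  Position 5: 'cc' -> no
  Position 6: 'cc' -> no
  Position 7: 'cb' -> no
Total matches: 2

2


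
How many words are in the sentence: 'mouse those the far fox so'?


Counting words by splitting on spaces:
  Word 1: 'mouse'
  Word 2: 'those'
  Word 3: 'the'
  Word 4: 'far'
  Word 5: 'fox'
  Word 6: 'so'
Total words: 6

6


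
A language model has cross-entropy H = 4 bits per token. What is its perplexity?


Perplexity formula: PP = 2^H
H = 4
PP = 2^4
Steps: 2^1 = 2, 2^2 = 4, 2^3 = 8, 2^4 = 16
PP = 16

16


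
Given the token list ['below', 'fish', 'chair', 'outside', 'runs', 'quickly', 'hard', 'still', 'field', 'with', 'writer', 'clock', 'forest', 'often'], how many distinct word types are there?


Listing all tokens and tracking unique types:
  Token 1: 'below' -> NEW (unique so far: 1)
  Token 2: 'fish' -> NEW (unique so far: 2)
  Token 3: 'chair' -> NEW (unique so far: 3)
  Token 4: 'outside' -> NEW (unique so far: 4)
  Token 5: 'runs' -> NEW (unique so far: 5)
  Token 6: 'quickly' -> NEW (unique so far: 6)
  Token 7: 'hard' -> NEW (unique so far: 7)
  Token 8: 'still' -> NEW (unique so far: 8)
  Token 9: 'field' -> NEW (unique so far: 9)
  Token 10: 'with' -> NEW (unique so far: 10)
  Token 11: 'writer' -> NEW (unique so far: 11)
  Token 12: 'clock' -> NEW (unique so far: 12)
  Token 13: 'forest' -> NEW (unique so far: 13)
  Token 14: 'often' -> NEW (unique so far: 14)
Unique types: ('below', 'chair', 'clock', 'field', 'fish', 'forest', 'hard', 'often', 'outside', 'quickly', 'runs', 'still', 'with', 'writer')
Vocabulary size: 14

14


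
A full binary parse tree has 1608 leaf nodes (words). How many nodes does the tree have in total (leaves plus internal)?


Leaf nodes (terminals): 1608
Internal nodes = n - 1 = 1608 - 1 = 1607
Total = leaves + internal = 1608 + 1607 = 3215

3215


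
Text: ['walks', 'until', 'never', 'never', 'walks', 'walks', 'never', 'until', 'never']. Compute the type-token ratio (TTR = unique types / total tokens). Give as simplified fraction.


Tokens: 9
Unique types: ('never', 'until', 'walks') = 3
TTR = 3/9
Simplify: divide both by 3 -> 1/3
TTR = 1/3

1/3


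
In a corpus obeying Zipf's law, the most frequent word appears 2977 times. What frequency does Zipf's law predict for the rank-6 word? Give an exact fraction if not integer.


Zipf's law: freq(rank) = f1 / rank
f1 = 2977, rank = 6
freq = 2977 / 6
GCD(2977, 6) = 1
Simplified: 2977/6

2977/6


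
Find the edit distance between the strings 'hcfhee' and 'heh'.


Building DP table for s1='hcfhee' (len 6) and s2='heh' (len 3):
       h  e  h
    0  1  2  3
  h 1  0  1  2
  c 2  1  1  2
  f 3  2  2  2
  h 4  3  3  2
  e 5  4  3  3
  e 6  5  4  4
Edit distance = dp[6][3] = 4

4


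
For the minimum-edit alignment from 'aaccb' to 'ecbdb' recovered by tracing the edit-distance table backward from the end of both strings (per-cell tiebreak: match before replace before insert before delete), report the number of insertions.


Edit distance = 4. Backtracking from cell (5, 5) with preference match > replace > insert > delete,
then listing the resulting alignment 'aaccb' -> 'ecbdb' left to right:
  Step 1: replace a->e
  Step 2: replace a->c
  Step 3: replace c->b
  Step 4: replace c->d
  Step 5: keep 'b'
Total insertions: 0

0


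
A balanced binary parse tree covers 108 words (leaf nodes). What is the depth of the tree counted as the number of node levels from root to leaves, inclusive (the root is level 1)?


In a balanced binary tree with n leaves the deepest leaf is ceil(log2(n)) edges below the root,
so counting node levels inclusive of root and leaves gives ceil(log2(n)) + 1 levels.
log2(108) = 6.7549
ceil(6.7549) = 7
levels = 7 + 1 = 8

8


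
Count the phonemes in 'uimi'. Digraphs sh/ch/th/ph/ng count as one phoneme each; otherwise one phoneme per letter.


Parsing 'uimi' greedily, digraphs first:
  'u' -> vowel phoneme (phonemes so far: 1)
  'i' -> vowel phoneme (phonemes so far: 2)
  'm' -> consonant phoneme (phonemes so far: 3)
  'i' -> vowel phoneme (phonemes so far: 4)
Total phonemes: 4

4


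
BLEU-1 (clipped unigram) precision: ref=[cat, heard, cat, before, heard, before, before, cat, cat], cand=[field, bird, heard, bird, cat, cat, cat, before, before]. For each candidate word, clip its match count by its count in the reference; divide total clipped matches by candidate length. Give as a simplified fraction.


Reference word counts: {'before': 3, 'cat': 4, 'heard': 2}
Checking each candidate word (with clipping):
  'field' -> not in reference -> no match (matches: 0)
  'bird' -> not in reference -> no match (matches: 0)
  'heard' -> in reference (ref count 2, used 1/2) -> match (matches: 1)
  'bird' -> not in reference -> no match (matches: 1)
  'cat' -> in reference (ref count 4, used 1/4) -> match (matches: 2)
  'cat' -> in reference (ref count 4, used 2/4) -> match (matches: 3)
  'cat' -> in reference (ref count 4, used 3/4) -> match (matches: 4)
  'before' -> in reference (ref count 3, used 1/3) -> match (matches: 5)
  'before' -> in reference (ref count 3, used 2/3) -> match (matches: 6)
Clipped matches: 6, Candidate length: 9
Precision = 6/9 = 2/3

2/3


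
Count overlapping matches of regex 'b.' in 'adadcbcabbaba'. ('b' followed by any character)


Pattern: b. means 'b' followed by any character.
Scanning 'adadcbcabbaba' position-by-position:
  Pos 0: window 'ad' -> no
  Pos 1: window 'da' -> no
  Pos 2: window 'ad' -> no
  Pos 3: window 'dc' -> no
  Pos 4: window 'cb' -> no
  Pos 5: window 'bc' -> MATCH
  Pos 6: window 'ca' -> no
  Pos 7: window 'ab' -> no
  Pos 8: window 'bb' -> MATCH
  Pos 9: window 'ba' -> MATCH
  Pos 10: window 'ab' -> no
  Pos 11: window 'ba' -> MATCH
  Pos 12: window 'a' -> no
Total matches: 4

4


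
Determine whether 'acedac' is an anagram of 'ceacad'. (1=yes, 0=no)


Sort characters of 'acedac': 'aaccde'
Sort characters of 'ceacad': 'aaccde'
Sorted forms match -> they ARE anagrams
Result: 1

1


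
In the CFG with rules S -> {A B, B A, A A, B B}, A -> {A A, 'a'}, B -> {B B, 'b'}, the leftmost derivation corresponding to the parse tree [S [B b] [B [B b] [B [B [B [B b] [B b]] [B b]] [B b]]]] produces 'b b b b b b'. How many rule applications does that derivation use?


Every bracketed nonterminal node [X ...] in the tree is produced by exactly one rule application.
Reading the tree off as a leftmost derivation:
  Step 1: S  =>  B B   (applied S -> B B)
  Step 2: B B  =>  b B   (applied B -> b)
  Step 3: b B  =>  b B B   (applied B -> B B)
  Step 4: b B B  =>  b b B   (applied B -> b)
  Step 5: b b B  =>  b b B B   (applied B -> B B)
  Step 6: b b B B  =>  b b B B B   (applied B -> B B)
  Step 7: b b B B B  =>  b b B B B B   (applied B -> B B)
  Step 8: b b B B B B  =>  b b b B B B   (applied B -> b)
  Step 9: b b b B B B  =>  b b b b B B   (applied B -> b)
  Step 10: b b b b B B  =>  b b b b b B   (applied B -> b)
  Step 11: b b b b b B  =>  b b b b b b   (applied B -> b)
Final yield: b b b b b b
Total rewrite steps: 11

11


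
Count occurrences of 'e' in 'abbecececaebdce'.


Scanning 'abbecececaebdce' for 'e':
  Position 3: 'e' -> MATCH (count: 1)
  Position 5: 'e' -> MATCH (count: 2)
  Position 7: 'e' -> MATCH (count: 3)
  Position 10: 'e' -> MATCH (count: 4)
  Position 14: 'e' -> MATCH (count: 5)
Total occurrences of 'e': 5

5


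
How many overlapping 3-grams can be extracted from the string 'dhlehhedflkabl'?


String 'dhlehhedflkabl' has length L = 14.
Number of overlapping n-grams = L - n + 1
Substituting: 14 - 3 + 1 = 12

12


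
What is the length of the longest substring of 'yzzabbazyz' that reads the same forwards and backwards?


Scanning 'yzzabbazyz' for palindromic substrings.
Substring at positions 2-7: 'zabbaz'.
Check: reverse('zabbaz') = 'zabbaz' -> palindrome confirmed.
Neighbouring characters ('z' / 'y') break symmetry, so it cannot extend further.
No longer palindromic substring exists; longest length = 6

6


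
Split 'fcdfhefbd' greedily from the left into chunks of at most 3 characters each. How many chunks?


'fcdfhefbd' has 9 characters.
Chunking with max size 3:
  Chunk 1: 'fcd' (positions 0-2)
  Chunk 2: 'fhe' (positions 3-5)
  Chunk 3: 'fbd' (positions 6-8)
Total chunks: ceil(9 / 3) = 3

3


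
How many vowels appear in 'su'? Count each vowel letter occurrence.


Scanning each character of 'su':
  Position 1: 's' -> consonant (running count: 0)
  Position 2: 'u' -> vowel (running count: 1)
Total vowels: 1

1


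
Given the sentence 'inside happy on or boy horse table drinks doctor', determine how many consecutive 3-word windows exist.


Word trigrams from [9] words:
  Trigram 1: (inside happy on)
  Trigram 2: (happy on or)
  Trigram 3: (on or boy)
  Trigram 4: (or boy horse)
  Trigram 5: (boy horse table)
  Trigram 6: (horse table drinks)
  Trigram 7: (table drinks doctor)
Total word trigrams: 9 - 2 = 7

7


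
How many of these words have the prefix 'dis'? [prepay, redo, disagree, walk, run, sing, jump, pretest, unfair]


Checking each word for prefix 'dis':
  'prepay' -> no (count: 0)
  'redo' -> no (count: 0)
  'disagree' -> YES, starts with 'dis' (count: 1)
  'walk' -> no (count: 1)
  'run' -> no (count: 1)
  'sing' -> no (count: 1)
  'jump' -> no (count: 1)
  'pretest' -> no (count: 1)
  'unfair' -> no (count: 1)
Total with prefix 'dis': 1

1


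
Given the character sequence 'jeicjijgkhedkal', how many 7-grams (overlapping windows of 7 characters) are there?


String 'jeicjijgkhedkal' has length L = 15.
Number of overlapping n-grams = L - n + 1
Substituting: 15 - 7 + 1 = 9

9


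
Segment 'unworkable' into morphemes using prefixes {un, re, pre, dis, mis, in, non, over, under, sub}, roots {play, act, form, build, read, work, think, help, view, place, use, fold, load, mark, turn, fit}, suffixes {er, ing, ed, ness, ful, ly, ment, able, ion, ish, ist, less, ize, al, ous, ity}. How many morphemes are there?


Segmenting 'unworkable' against the inventory:
  'un' -> prefix (morpheme 1)
  'work' -> root (morpheme 2)
  'able' -> suffix (morpheme 3)
Total morphemes: 3

3


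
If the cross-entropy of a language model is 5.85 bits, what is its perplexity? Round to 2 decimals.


Perplexity formula: PP = 2^H
H = 5.85
PP = 2^5.85
Decompose: 2^5.85 = 2^5 * 2^0.85
2^5 = 32, 2^0.85 ~ 1.8025009
PP ~ 32 * 1.8025009 = 57.6800288
Rounded to 2 decimals: 57.68

57.68


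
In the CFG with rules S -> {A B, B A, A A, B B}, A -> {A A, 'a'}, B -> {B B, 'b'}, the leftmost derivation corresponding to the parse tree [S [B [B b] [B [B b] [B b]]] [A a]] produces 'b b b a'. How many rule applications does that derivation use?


Every bracketed nonterminal node [X ...] in the tree is produced by exactly one rule application.
Reading the tree off as a leftmost derivation:
  Step 1: S  =>  B A   (applied S -> B A)
  Step 2: B A  =>  B B A   (applied B -> B B)
  Step 3: B B A  =>  b B A   (applied B -> b)
  Step 4: b B A  =>  b B B A   (applied B -> B B)
  Step 5: b B B A  =>  b b B A   (applied B -> b)
  Step 6: b b B A  =>  b b b A   (applied B -> b)
  Step 7: b b b A  =>  b b b a   (applied A -> a)
Final yield: b b b a
Total rewrite steps: 7

7


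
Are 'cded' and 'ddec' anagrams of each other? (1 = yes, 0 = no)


Sort characters of 'cded': 'cdde'
Sort characters of 'ddec': 'cdde'
Sorted forms match -> they ARE anagrams
Result: 1

1


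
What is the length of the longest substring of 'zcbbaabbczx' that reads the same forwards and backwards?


Scanning 'zcbbaabbczx' for palindromic substrings.
Substring at positions 0-9: 'zcbbaabbcz'.
Check: reverse('zcbbaabbcz') = 'zcbbaabbcz' -> palindrome confirmed.
Neighbouring characters ('-' / 'x') break symmetry, so it cannot extend further.
No longer palindromic substring exists; longest length = 10

10


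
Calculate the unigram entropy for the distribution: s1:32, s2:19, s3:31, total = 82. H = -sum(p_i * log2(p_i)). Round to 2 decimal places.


Computing entropy H = -sum(p_i * log2(p_i)):
  s1: p = 32/82 = 0.3902, -p*log2(p) = 0.5298
  s2: p = 19/82 = 0.2317, -p*log2(p) = 0.4888
  s3: p = 31/82 = 0.3780, -p*log2(p) = 0.5305
H = sum of terms = 1.5491
Rounded to 2 decimals: 1.55

1.55
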